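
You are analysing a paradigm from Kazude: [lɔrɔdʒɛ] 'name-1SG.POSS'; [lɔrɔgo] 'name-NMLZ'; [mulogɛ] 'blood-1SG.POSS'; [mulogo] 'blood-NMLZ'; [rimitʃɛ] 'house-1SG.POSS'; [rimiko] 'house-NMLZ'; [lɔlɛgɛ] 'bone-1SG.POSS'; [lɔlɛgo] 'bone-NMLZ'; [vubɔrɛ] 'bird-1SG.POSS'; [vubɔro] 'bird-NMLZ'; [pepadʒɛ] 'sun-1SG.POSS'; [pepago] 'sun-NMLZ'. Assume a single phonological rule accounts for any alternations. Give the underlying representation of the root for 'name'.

/lɔrɔdʒ/

In [lɔrɔdʒɛ] and [lɔrɔgo] the final segment of 'name' alternates: [dʒ] ~ [g].
Compare 'blood', with invariant [g] in [mulogɛ] and [mulogo]: an analysis with underlying /g/ and a rule producing [dʒ] before the 1SG.POSS suffix would wrongly predict alternation here too.
The alternation reflects depalatalization: palato-alveolar /tʃ/ and /dʒ/ become [k] and [g] when no front vowel follows. /dʒ/ is underlying.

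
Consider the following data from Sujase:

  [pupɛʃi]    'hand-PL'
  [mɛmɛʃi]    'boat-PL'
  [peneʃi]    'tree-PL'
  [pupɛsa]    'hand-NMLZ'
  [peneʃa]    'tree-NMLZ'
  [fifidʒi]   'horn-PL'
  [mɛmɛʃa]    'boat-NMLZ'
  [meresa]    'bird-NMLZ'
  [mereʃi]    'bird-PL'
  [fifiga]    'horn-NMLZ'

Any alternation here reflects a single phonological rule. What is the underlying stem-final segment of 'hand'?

The root 'hand' surfaces as [pupɛʃi] and [pupɛsa], with a stem-final [ʃ] ~ [s] alternation.
But 'boat' keeps [ʃ] in both environments ([mɛmɛʃi], [mɛmɛʃa]), so there is no rule changing /ʃ/ to [s] before the NMLZ suffix.
Therefore /s/ is basic and [ʃ] is derived by palatalization before a front vowel (/g/ and /s/ become palato-alveolar [dʒ] and [ʃ] before a front vowel).

/s/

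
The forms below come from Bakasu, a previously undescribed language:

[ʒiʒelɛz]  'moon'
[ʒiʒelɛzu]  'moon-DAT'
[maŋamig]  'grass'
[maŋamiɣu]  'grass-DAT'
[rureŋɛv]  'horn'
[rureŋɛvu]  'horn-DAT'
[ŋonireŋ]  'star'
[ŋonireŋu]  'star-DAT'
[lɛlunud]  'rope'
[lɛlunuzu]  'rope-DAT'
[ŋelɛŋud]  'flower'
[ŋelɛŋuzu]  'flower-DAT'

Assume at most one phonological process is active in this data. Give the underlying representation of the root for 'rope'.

/lɛlunud/

In [lɛlunud] and [lɛlunuzu] the final segment of 'rope' alternates: [d] ~ [z].
The stem 'moon' ([ʒiʒelɛz], [ʒiʒelɛzu]) shows [z] unchanged in both environments, so [z] cannot be basic with [d] derived in isolation.
The underlying segment must be /d/; voiced stops become fricatives between vowels, yielding [z] there.
The underlying form of 'rope' is therefore /lɛlunud/.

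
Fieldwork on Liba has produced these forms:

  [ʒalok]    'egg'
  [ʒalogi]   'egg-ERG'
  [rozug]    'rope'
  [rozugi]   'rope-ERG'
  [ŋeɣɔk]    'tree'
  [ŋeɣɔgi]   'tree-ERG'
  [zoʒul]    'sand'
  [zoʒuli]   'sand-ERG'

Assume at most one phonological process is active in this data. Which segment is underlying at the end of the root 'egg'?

'egg' shows [k] ~ [g] at the end of the stem ([ʒalok] vs [ʒalogi]).
The stem 'rope' ([rozug], [rozugi]) shows [g] unchanged in both environments, so [g] cannot be basic with [k] derived in isolation.
So /k/ is underlying, and a rule of intervocalic voicing — voiceless stops become voiced between vowels — gives [g].

/k/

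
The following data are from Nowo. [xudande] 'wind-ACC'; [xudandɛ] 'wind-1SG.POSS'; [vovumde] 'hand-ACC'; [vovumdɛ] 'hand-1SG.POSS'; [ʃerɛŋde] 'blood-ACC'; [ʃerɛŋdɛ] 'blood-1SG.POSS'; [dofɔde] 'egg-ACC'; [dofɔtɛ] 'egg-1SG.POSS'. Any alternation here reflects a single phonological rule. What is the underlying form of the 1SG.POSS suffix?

/-tɛ/

The 1SG.POSS morpheme has two allomorphs, [-dɛ] and [-tɛ].
The ACC suffix, which begins with [d], is invariant after every stem; so [d] is not altered by any rule here.
So the underlying form is /-tɛ/, and voiceless stops become voiced after a nasal.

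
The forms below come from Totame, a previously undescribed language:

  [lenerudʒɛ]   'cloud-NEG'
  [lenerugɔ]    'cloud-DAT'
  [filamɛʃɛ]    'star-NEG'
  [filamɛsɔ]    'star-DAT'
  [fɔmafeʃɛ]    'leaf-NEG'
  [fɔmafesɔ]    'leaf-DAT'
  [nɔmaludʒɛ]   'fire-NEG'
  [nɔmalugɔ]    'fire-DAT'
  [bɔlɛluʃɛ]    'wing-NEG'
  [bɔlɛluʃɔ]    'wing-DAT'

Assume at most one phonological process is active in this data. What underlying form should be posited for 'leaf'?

/fɔmafes/

'leaf' shows [ʃ] ~ [s] at the end of the stem ([fɔmafeʃɛ] vs [fɔmafesɔ]).
The stem 'wing' ([bɔlɛluʃɛ], [bɔlɛluʃɔ]) shows [ʃ] unchanged in both environments, so [ʃ] cannot be basic with [s] derived before the DAT suffix.
The underlying segment must be /s/; /g/ and /s/ become palato-alveolar [dʒ] and [ʃ] before a front vowel, yielding [ʃ] there.
The underlying form of 'leaf' is therefore /fɔmafes/.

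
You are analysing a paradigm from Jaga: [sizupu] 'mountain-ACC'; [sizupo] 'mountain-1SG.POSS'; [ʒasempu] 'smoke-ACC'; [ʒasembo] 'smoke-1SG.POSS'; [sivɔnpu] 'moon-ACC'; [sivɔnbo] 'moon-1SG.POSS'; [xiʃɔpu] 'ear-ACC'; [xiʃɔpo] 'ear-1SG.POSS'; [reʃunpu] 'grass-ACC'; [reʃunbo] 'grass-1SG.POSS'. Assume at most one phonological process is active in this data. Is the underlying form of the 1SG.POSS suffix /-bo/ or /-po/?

/-bo/

The 1SG.POSS suffix surfaces as [-bo] and [-po], depending on the final segment of the stem.
The ACC suffix, which begins with [p], is invariant after every stem; so [p] is not altered by any rule here.
The 1SG.POSS suffix is therefore /-bo/ underlyingly, with post-vocalic devoicing: voiced stops become voiceless after a vowel.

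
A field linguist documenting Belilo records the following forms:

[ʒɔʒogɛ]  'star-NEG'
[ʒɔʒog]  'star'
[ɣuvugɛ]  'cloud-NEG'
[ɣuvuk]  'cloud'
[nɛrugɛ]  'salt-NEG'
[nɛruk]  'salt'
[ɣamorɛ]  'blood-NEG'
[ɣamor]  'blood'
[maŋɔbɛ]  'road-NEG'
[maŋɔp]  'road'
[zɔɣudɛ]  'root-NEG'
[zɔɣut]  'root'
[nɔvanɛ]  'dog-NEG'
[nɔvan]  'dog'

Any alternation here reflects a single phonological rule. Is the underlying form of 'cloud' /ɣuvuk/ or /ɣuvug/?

/ɣuvuk/

The root 'cloud' surfaces as [ɣuvugɛ] and [ɣuvuk], with a stem-final [g] ~ [k] alternation.
But 'star' keeps [g] in both environments ([ʒɔʒogɛ], [ʒɔʒog]), so there is no rule changing /g/ to [k] in isolation.
Therefore /k/ is basic and [g] is derived by intervocalic voicing (voiceless stops become voiced between vowels).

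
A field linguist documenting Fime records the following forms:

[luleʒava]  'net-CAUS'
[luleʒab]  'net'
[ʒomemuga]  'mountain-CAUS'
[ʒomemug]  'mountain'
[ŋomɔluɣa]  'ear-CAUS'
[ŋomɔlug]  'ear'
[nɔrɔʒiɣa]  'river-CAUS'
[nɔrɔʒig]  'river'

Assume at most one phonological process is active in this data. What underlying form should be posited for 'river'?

'river' shows [ɣ] ~ [g] at the end of the stem ([nɔrɔʒiɣa] vs [nɔrɔʒig]).
Compare 'mountain', with invariant [g] in [ʒomemuga] and [ʒomemug]: an analysis with underlying /g/ and a rule producing [ɣ] before the CAUS suffix would wrongly predict alternation here too.
So /ɣ/ is underlying, and a rule of word-final hardening — voiced fricatives become stops word-finally — gives [g].
Hence 'river' is /nɔrɔʒiɣ/ underlyingly.

/nɔrɔʒiɣ/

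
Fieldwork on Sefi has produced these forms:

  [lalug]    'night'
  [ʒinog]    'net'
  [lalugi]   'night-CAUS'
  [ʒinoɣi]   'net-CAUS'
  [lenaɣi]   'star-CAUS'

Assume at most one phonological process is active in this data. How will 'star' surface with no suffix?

[lenag]

The root 'net' surfaces as [ʒinoɣi] and [ʒinog], with a stem-final [ɣ] ~ [g] alternation.
If /g/ were underlying and a rule turned it into [ɣ] before the CAUS suffix, 'night' would also alternate; but it has [g] in both [lalugi] and [lalug].
The alternation reflects word-final hardening: voiced fricatives become stops word-finally. /ɣ/ is underlying.
The one attested form of 'star', [lenaɣi], shows underlying /lenaɣ/. Applying the same rule word-finally gives [lenag].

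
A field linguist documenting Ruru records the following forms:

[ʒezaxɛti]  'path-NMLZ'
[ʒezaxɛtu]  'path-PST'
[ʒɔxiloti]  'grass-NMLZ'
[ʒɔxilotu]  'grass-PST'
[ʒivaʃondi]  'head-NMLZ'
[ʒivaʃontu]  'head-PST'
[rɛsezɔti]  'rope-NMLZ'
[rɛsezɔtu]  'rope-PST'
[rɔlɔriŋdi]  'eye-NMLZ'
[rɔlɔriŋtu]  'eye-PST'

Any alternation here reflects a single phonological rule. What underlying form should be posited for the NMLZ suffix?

The NMLZ suffix surfaces as [-di] and [-ti], depending on the final segment of the stem.
By contrast the PST suffix keeps its initial [t] throughout — that segment must be underlying.
The NMLZ suffix is therefore /-di/ underlyingly, with post-vocalic devoicing: voiced stops become voiceless after a vowel.

/-di/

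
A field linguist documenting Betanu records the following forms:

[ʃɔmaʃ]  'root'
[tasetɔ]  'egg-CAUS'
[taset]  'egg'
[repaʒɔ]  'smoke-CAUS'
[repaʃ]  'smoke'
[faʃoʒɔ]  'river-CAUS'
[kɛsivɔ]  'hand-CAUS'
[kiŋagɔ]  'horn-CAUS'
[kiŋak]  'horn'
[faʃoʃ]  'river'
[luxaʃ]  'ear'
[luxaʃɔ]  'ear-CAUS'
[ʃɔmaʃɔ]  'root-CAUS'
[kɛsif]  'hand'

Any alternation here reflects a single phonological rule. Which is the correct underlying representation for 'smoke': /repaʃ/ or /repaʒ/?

The root 'smoke' surfaces as [repaʃ] and [repaʒɔ], with a stem-final [ʃ] ~ [ʒ] alternation.
But 'root' keeps [ʃ] in both environments ([ʃɔmaʃ], [ʃɔmaʃɔ]), so there is no rule changing /ʃ/ to [ʒ] before the CAUS suffix.
So /ʒ/ is underlying, and a rule of word-final obstruent devoicing — voiced obstruents become voiceless word-finally — gives [ʃ].

/repaʒ/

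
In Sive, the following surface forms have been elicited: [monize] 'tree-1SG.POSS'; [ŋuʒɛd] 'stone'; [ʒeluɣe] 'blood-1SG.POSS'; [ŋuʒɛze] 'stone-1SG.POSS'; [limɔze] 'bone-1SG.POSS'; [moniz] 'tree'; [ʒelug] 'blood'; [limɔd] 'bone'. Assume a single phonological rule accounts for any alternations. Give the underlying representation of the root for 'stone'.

The stem for 'stone' ends in [d] in [ŋuʒɛd] but [z] in [ŋuʒɛze].
The stem 'tree' ([moniz], [monize]) shows [z] unchanged in both environments, so [z] cannot be basic with [d] derived in isolation.
The underlying segment must be /d/; voiced stops become fricatives between vowels, yielding [z] there.
The underlying form of 'stone' is therefore /ŋuʒɛd/.

/ŋuʒɛd/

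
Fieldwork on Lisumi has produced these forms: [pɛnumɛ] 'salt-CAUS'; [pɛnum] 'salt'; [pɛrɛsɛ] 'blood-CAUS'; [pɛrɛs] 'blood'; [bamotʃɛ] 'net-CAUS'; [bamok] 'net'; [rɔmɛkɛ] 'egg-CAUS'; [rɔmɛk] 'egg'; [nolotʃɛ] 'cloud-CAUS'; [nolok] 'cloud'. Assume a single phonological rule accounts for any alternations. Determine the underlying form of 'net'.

'net' shows [tʃ] ~ [k] at the end of the stem ([bamotʃɛ] vs [bamok]).
Compare 'egg', with invariant [k] in [rɔmɛkɛ] and [rɔmɛk]: an analysis with underlying /k/ and a rule producing [tʃ] before the CAUS suffix would wrongly predict alternation here too.
Therefore /tʃ/ is basic and [k] is derived by depalatalization (palato-alveolar /tʃ/ becomes [k] when no front vowel follows).
Hence 'net' is /bamotʃ/ underlyingly.

/bamotʃ/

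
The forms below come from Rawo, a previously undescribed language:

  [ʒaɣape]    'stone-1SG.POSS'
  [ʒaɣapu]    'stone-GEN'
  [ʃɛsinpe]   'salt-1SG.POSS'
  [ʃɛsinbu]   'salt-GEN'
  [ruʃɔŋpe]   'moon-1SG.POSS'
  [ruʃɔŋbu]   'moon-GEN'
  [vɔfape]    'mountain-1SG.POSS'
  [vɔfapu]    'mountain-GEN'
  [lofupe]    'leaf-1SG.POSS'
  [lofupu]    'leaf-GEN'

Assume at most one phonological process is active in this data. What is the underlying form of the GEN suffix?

The GEN suffix surfaces as [-bu] and [-pu], depending on the final segment of the stem.
By contrast the 1SG.POSS suffix keeps its initial [p] throughout — that segment must be underlying.
The GEN suffix is therefore /-bu/ underlyingly, with post-vocalic devoicing: voiced stops become voiceless after a vowel.

/-bu/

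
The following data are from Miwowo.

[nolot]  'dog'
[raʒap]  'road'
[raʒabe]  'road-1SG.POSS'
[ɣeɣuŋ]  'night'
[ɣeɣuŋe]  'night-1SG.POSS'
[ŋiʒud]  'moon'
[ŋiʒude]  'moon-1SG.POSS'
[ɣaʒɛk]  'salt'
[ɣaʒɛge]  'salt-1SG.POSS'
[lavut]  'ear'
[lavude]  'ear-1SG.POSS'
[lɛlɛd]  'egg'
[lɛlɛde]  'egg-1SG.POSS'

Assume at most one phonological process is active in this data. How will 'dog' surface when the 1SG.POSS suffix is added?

[nolode]

The root 'ear' surfaces as [lavut] and [lavude], with a stem-final [t] ~ [d] alternation.
If /d/ were underlying and a rule turned it into [t] in isolation, 'moon' would also alternate; but it has [d] in both [ŋiʒud] and [ŋiʒude].
So /t/ is underlying, and a rule of intervocalic voicing — voiceless stops become voiced between vowels — gives [d].
The one attested form of 'dog', [nolot], shows underlying /nolot/. Applying the same rule between vowels gives [nolode].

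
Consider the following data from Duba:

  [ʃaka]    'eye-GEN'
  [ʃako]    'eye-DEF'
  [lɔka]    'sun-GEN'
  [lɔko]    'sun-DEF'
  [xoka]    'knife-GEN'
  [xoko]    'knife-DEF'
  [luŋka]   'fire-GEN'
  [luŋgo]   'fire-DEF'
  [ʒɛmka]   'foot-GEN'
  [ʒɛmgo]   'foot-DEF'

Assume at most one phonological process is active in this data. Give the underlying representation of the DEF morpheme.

/-go/

The DEF morpheme has two allomorphs, [-go] and [-ko].
By contrast the GEN suffix keeps its initial [k] throughout — that segment must be underlying.
So the underlying form is /-go/, and voiced stops become voiceless after a vowel.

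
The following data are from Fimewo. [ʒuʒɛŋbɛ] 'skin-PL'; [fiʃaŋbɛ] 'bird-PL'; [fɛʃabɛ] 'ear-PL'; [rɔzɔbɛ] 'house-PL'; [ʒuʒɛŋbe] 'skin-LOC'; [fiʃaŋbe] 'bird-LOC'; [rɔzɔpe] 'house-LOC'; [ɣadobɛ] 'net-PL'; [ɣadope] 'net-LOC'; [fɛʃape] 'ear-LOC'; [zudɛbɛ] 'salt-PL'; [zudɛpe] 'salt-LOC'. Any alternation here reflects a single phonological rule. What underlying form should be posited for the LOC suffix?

/-pe/

The LOC morpheme has two allomorphs, [-be] and [-pe].
The PL suffix, which begins with [b], is invariant after every stem; so [b] is not altered by any rule here.
The LOC suffix is therefore /-pe/ underlyingly, with post-nasal voicing: voiceless stops become voiced after a nasal.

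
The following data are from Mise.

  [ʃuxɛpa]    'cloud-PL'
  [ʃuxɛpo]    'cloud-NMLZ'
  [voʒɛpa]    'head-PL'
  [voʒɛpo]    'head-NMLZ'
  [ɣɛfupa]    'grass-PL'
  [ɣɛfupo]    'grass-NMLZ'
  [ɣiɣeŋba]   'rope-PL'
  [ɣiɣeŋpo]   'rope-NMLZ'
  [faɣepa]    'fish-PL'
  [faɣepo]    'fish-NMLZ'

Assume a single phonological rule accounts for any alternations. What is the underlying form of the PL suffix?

The PL morpheme has two allomorphs, [-ba] and [-pa].
By contrast the NMLZ suffix keeps its initial [p] throughout — that segment must be underlying.
The PL suffix is therefore /-ba/ underlyingly, with post-vocalic devoicing: voiced stops become voiceless after a vowel.

/-ba/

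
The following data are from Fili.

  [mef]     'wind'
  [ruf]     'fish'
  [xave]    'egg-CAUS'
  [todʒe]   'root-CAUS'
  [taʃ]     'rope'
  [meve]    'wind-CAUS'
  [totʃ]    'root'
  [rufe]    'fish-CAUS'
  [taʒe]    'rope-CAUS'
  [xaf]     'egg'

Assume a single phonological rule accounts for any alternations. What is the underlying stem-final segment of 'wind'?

/v/

'wind' shows [v] ~ [f] at the end of the stem ([meve] vs [mef]).
The stem 'fish' ([rufe], [ruf]) shows [f] unchanged in both environments, so [f] cannot be basic with [v] derived before the CAUS suffix.
So /v/ is underlying, and a rule of word-final obstruent devoicing — voiced obstruents become voiceless word-finally — gives [f].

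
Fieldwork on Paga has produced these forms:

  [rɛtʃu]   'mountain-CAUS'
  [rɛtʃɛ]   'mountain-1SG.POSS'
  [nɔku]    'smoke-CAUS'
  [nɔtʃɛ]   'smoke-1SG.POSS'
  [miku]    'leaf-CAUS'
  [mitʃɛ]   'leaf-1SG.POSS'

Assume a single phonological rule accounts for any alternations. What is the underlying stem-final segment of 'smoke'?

The root 'smoke' surfaces as [nɔku] and [nɔtʃɛ], with a stem-final [k] ~ [tʃ] alternation.
Compare 'mountain', with invariant [tʃ] in [rɛtʃu] and [rɛtʃɛ]: an analysis with underlying /tʃ/ and a rule producing [k] before the CAUS suffix would wrongly predict alternation here too.
The alternation reflects palatalization before a front vowel: /k/ becomes palato-alveolar [tʃ] before a front vowel. /k/ is underlying.

/k/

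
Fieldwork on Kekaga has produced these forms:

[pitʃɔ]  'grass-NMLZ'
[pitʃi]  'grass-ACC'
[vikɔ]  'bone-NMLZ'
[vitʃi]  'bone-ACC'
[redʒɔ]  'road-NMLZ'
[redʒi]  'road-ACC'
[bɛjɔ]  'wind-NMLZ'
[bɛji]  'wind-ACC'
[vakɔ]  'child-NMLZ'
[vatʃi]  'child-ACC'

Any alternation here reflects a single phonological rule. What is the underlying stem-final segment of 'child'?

/k/

The root 'child' surfaces as [vakɔ] and [vatʃi], with a stem-final [k] ~ [tʃ] alternation.
Compare 'grass', with invariant [tʃ] in [pitʃɔ] and [pitʃi]: an analysis with underlying /tʃ/ and a rule producing [k] before the NMLZ suffix would wrongly predict alternation here too.
So /k/ is underlying, and a rule of palatalization before a front vowel — /k/ becomes palato-alveolar [tʃ] before a front vowel — gives [tʃ].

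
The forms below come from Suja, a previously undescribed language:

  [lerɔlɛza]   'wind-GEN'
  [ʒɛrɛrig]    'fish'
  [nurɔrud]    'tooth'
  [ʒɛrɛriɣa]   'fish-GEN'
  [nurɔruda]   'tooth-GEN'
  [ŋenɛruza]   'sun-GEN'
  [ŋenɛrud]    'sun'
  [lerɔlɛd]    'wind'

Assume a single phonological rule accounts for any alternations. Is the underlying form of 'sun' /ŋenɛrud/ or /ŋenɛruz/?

/ŋenɛruz/

'sun' shows [z] ~ [d] at the end of the stem ([ŋenɛruza] vs [ŋenɛrud]).
The stem 'tooth' ([nurɔruda], [nurɔrud]) shows [d] unchanged in both environments, so [d] cannot be basic with [z] derived before the GEN suffix.
The alternation reflects word-final hardening: voiced fricatives become stops word-finally. /z/ is underlying.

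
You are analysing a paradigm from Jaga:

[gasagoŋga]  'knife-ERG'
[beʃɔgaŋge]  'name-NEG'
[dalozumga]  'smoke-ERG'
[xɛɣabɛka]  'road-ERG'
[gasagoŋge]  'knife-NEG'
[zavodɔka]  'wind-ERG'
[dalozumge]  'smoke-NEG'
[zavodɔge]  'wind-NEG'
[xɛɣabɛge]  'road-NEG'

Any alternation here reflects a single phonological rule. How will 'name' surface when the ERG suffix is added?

The ERG morpheme has two allomorphs, [-ga] and [-ka].
The NEG suffix, which begins with [g], is invariant after every stem; so [g] is not altered by any rule here.
So the underlying form is /-ka/, and voiceless stops become voiced after a nasal.
After 'name', which ends in a nasal, the suffix surfaces as [-ga], giving [beʃɔgaŋga].

[beʃɔgaŋga]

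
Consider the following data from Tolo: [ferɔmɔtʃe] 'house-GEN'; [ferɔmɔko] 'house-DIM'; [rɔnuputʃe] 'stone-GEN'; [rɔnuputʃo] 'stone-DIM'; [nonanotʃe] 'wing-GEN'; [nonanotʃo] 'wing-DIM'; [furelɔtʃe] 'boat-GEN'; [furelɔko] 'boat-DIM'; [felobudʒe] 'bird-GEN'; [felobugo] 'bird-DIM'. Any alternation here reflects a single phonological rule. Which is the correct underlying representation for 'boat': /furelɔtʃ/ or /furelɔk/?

/furelɔk/

'boat' shows [tʃ] ~ [k] at the end of the stem ([furelɔtʃe] vs [furelɔko]).
If /tʃ/ were underlying and a rule turned it into [k] before the DIM suffix, 'wing' would also alternate; but it has [tʃ] in both [nonanotʃe] and [nonanotʃo].
The underlying segment must be /k/; /k/ and /g/ become palato-alveolar [tʃ] and [dʒ] before a front vowel, yielding [tʃ] there.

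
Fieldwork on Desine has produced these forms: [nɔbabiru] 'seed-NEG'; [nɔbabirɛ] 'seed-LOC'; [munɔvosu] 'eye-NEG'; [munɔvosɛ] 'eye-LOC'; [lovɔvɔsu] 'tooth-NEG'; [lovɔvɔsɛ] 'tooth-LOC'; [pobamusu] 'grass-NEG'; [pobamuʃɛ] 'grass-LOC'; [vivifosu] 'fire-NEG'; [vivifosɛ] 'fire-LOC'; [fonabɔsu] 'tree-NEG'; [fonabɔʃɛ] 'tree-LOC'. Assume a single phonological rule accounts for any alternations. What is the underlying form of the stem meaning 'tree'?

/fonabɔʃ/

In [fonabɔsu] and [fonabɔʃɛ] the final segment of 'tree' alternates: [s] ~ [ʃ].
If /s/ were underlying and a rule turned it into [ʃ] before the LOC suffix, 'fire' would also alternate; but it has [s] in both [vivifosu] and [vivifosɛ].
The alternation reflects depalatalization: palato-alveolar /ʃ/ becomes [s] when no front vowel follows. /ʃ/ is underlying.
So 'tree' = /fonabɔʃ/.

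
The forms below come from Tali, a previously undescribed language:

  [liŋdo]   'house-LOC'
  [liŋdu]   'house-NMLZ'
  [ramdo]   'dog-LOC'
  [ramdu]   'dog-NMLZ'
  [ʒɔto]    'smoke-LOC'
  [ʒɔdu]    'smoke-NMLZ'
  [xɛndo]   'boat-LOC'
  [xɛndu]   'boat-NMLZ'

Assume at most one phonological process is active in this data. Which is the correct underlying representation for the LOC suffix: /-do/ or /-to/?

The LOC suffix surfaces as [-do] and [-to], depending on the final segment of the stem.
By contrast the NMLZ suffix keeps its initial [d] throughout — that segment must be underlying.
So the underlying form is /-to/, and voiceless stops become voiced after a nasal.

/-to/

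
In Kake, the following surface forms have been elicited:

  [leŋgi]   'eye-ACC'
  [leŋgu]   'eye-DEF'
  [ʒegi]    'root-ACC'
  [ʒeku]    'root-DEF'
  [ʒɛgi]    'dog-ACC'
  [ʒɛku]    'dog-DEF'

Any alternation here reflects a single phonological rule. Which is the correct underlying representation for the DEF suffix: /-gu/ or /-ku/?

The DEF morpheme has two allomorphs, [-gu] and [-ku].
By contrast the ACC suffix keeps its initial [g] throughout — that segment must be underlying.
So the underlying form is /-ku/, and voiceless stops become voiced after a nasal.

/-ku/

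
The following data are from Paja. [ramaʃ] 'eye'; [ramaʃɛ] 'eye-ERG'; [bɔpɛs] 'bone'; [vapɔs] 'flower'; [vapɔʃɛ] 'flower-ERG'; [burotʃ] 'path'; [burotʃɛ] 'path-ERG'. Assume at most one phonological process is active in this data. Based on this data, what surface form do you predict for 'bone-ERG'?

'flower' shows [s] ~ [ʃ] at the end of the stem ([vapɔs] vs [vapɔʃɛ]).
The stem 'eye' ([ramaʃ], [ramaʃɛ]) shows [ʃ] unchanged in both environments, so [ʃ] cannot be basic with [s] derived in isolation.
Therefore /s/ is basic and [ʃ] is derived by palatalization before a front vowel (/s/ becomes palato-alveolar [ʃ] before a front vowel).
The one attested form of 'bone', [bɔpɛs], shows underlying /bɔpɛs/. Applying the same rule before a front vowel gives [bɔpɛʃɛ].

[bɔpɛʃɛ]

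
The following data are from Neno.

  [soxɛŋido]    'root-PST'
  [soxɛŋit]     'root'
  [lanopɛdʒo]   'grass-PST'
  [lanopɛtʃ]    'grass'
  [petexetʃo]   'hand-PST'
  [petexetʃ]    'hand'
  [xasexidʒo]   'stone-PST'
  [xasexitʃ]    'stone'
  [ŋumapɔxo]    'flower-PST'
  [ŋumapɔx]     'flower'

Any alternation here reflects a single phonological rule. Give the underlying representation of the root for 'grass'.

In [lanopɛdʒo] and [lanopɛtʃ] the final segment of 'grass' alternates: [dʒ] ~ [tʃ].
Compare 'hand', with invariant [tʃ] in [petexetʃo] and [petexetʃ]: an analysis with underlying /tʃ/ and a rule producing [dʒ] before the PST suffix would wrongly predict alternation here too.
Therefore /dʒ/ is basic and [tʃ] is derived by word-final obstruent devoicing (voiced obstruents become voiceless word-finally).

/lanopɛdʒ/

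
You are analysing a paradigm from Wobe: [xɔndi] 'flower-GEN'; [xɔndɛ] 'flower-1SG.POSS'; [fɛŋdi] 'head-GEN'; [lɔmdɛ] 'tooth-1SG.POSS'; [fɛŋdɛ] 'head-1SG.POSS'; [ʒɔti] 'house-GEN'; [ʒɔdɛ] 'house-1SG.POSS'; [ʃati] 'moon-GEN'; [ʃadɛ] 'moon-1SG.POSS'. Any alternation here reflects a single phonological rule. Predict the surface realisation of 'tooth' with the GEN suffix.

The GEN suffix surfaces as [-di] and [-ti], depending on the final segment of the stem.
By contrast the 1SG.POSS suffix keeps its initial [d] throughout — that segment must be underlying.
So the underlying form is /-ti/, and voiceless stops become voiced after a nasal.
After 'tooth', which ends in a nasal, the suffix surfaces as [-di], giving [lɔmdi].

[lɔmdi]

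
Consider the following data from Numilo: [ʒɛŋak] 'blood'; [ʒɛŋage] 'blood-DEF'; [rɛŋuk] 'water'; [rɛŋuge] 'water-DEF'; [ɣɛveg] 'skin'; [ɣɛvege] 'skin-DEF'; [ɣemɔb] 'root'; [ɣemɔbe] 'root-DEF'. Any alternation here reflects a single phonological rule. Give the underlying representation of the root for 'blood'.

In [ʒɛŋak] and [ʒɛŋage] the final segment of 'blood' alternates: [k] ~ [g].
But 'skin' keeps [g] in both environments ([ɣɛveg], [ɣɛvege]), so there is no rule changing /g/ to [k] in isolation.
Therefore /k/ is basic and [g] is derived by intervocalic voicing (voiceless stops become voiced between vowels).
The underlying form of 'blood' is therefore /ʒɛŋak/.

/ʒɛŋak/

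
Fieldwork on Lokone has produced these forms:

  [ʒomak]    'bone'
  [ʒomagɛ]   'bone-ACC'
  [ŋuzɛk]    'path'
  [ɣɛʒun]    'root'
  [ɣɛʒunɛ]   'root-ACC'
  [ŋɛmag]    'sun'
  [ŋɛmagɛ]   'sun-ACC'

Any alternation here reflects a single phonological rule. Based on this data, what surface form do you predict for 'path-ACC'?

'bone' shows [k] ~ [g] at the end of the stem ([ʒomak] vs [ʒomagɛ]).
But 'sun' keeps [g] in both environments ([ŋɛmag], [ŋɛmagɛ]), so there is no rule changing /g/ to [k] in isolation.
Therefore /k/ is basic and [g] is derived by intervocalic voicing (voiceless stops become voiced between vowels).
From [ŋuzɛk] the stem 'path' is /ŋuzɛk/; between vowels this yields [ŋuzɛgɛ].

[ŋuzɛgɛ]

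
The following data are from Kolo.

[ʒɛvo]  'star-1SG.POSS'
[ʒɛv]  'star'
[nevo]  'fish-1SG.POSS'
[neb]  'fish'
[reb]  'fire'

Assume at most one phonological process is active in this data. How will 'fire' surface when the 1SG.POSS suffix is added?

[revo]

'fish' shows [v] ~ [b] at the end of the stem ([nevo] vs [neb]).
But 'star' keeps [v] in both environments ([ʒɛvo], [ʒɛv]), so there is no rule changing /v/ to [b] in isolation.
The alternation reflects intervocalic spirantization: voiced stops become fricatives between vowels. /b/ is underlying.
From [reb] the stem 'fire' is /reb/; between vowels this yields [revo].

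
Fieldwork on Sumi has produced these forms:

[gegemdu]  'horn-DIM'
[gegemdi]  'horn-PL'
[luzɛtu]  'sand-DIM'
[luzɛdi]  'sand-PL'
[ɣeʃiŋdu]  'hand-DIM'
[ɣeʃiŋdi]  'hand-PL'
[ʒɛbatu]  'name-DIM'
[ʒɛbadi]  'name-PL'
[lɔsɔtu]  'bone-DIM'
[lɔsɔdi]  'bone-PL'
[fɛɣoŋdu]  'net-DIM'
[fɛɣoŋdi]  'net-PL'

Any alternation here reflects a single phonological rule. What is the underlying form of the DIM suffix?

The DIM suffix surfaces as [-du] and [-tu], depending on the final segment of the stem.
The PL suffix, which begins with [d], is invariant after every stem; so [d] is not altered by any rule here.
So the underlying form is /-tu/, and voiceless stops become voiced after a nasal.

/-tu/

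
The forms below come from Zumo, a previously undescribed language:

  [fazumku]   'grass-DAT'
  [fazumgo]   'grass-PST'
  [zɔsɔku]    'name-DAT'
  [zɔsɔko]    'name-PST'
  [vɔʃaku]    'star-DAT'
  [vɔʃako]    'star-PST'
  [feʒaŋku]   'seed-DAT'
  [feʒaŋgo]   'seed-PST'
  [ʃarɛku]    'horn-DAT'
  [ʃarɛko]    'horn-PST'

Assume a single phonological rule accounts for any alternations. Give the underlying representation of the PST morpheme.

The PST morpheme has two allomorphs, [-go] and [-ko].
By contrast the DAT suffix keeps its initial [k] throughout — that segment must be underlying.
So the underlying form is /-go/, and voiced stops become voiceless after a vowel.

/-go/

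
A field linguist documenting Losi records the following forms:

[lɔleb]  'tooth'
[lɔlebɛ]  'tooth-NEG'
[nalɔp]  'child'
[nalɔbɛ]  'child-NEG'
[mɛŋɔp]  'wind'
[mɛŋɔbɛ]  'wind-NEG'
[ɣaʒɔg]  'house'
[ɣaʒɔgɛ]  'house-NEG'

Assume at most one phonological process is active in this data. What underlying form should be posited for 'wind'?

The root 'wind' surfaces as [mɛŋɔp] and [mɛŋɔbɛ], with a stem-final [p] ~ [b] alternation.
But 'tooth' keeps [b] in both environments ([lɔleb], [lɔlebɛ]), so there is no rule changing /b/ to [p] in isolation.
Therefore /p/ is basic and [b] is derived by intervocalic voicing (voiceless stops become voiced between vowels).
Hence 'wind' is /mɛŋɔp/ underlyingly.

/mɛŋɔp/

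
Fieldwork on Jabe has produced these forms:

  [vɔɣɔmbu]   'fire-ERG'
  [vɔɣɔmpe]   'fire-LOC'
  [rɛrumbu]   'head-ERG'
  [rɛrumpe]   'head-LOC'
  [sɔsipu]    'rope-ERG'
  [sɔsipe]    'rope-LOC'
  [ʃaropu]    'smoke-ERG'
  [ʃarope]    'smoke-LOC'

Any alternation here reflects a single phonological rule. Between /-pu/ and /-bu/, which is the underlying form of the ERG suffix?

The ERG suffix surfaces as [-bu] and [-pu], depending on the final segment of the stem.
The LOC suffix, which begins with [p], is invariant after every stem; so [p] is not altered by any rule here.
So the underlying form is /-bu/, and voiced stops become voiceless after a vowel.

/-bu/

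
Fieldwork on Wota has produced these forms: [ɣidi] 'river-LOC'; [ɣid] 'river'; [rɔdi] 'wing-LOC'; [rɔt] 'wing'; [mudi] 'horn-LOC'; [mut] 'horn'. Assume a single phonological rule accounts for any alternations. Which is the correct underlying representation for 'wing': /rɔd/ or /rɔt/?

/rɔt/

The root 'wing' surfaces as [rɔdi] and [rɔt], with a stem-final [d] ~ [t] alternation.
Compare 'river', with invariant [d] in [ɣidi] and [ɣid]: an analysis with underlying /d/ and a rule producing [t] in isolation would wrongly predict alternation here too.
The underlying segment must be /t/; voiceless stops become voiced between vowels, yielding [d] there.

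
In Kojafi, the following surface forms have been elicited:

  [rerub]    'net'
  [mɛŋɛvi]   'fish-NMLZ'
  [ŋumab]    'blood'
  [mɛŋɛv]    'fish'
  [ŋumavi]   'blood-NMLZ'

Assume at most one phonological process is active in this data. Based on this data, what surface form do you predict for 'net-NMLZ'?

In [ŋumab] and [ŋumavi] the final segment of 'blood' alternates: [b] ~ [v].
The stem 'fish' ([mɛŋɛv], [mɛŋɛvi]) shows [v] unchanged in both environments, so [v] cannot be basic with [b] derived in isolation.
The alternation reflects intervocalic spirantization: voiced stops become fricatives between vowels. /b/ is underlying.
The one attested form of 'net', [rerub], shows underlying /rerub/. Applying the same rule between vowels gives [reruvi].

[reruvi]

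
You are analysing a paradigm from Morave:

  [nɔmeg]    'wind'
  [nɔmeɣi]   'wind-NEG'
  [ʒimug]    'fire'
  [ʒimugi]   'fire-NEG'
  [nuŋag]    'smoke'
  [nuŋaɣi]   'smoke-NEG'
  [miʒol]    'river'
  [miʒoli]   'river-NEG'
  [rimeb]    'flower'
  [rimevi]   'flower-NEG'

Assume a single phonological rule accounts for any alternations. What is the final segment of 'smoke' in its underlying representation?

/ɣ/

In [nuŋag] and [nuŋaɣi] the final segment of 'smoke' alternates: [g] ~ [ɣ].
Compare 'fire', with invariant [g] in [ʒimug] and [ʒimugi]: an analysis with underlying /g/ and a rule producing [ɣ] before the NEG suffix would wrongly predict alternation here too.
The underlying segment must be /ɣ/; voiced fricatives become stops word-finally, yielding [g] there.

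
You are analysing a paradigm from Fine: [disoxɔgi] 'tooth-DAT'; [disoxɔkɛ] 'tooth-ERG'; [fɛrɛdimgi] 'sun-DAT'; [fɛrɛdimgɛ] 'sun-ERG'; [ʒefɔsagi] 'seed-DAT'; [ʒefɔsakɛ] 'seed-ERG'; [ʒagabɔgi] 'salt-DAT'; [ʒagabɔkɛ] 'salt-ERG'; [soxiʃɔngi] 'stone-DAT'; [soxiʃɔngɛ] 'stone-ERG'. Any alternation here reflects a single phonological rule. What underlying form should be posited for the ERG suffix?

The ERG morpheme has two allomorphs, [-gɛ] and [-kɛ].
The DAT suffix, which begins with [g], is invariant after every stem; so [g] is not altered by any rule here.
So the underlying form is /-kɛ/, and voiceless stops become voiced after a nasal.

/-kɛ/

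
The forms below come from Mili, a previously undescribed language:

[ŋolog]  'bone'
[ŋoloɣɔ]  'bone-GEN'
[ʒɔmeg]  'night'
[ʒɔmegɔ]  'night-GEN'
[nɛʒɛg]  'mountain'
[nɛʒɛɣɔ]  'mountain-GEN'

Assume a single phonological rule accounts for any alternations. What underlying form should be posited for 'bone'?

'bone' shows [g] ~ [ɣ] at the end of the stem ([ŋolog] vs [ŋoloɣɔ]).
Compare 'night', with invariant [g] in [ʒɔmeg] and [ʒɔmegɔ]: an analysis with underlying /g/ and a rule producing [ɣ] before the GEN suffix would wrongly predict alternation here too.
Therefore /ɣ/ is basic and [g] is derived by word-final hardening (voiced fricatives become stops word-finally).

/ŋoloɣ/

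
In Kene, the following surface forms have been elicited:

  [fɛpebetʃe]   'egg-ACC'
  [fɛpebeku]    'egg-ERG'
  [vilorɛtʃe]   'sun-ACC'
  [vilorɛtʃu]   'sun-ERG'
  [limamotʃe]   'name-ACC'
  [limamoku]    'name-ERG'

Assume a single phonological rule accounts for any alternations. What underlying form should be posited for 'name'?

'name' shows [tʃ] ~ [k] at the end of the stem ([limamotʃe] vs [limamoku]).
Compare 'sun', with invariant [tʃ] in [vilorɛtʃe] and [vilorɛtʃu]: an analysis with underlying /tʃ/ and a rule producing [k] before the ERG suffix would wrongly predict alternation here too.
The alternation reflects palatalization before a front vowel: /k/ becomes palato-alveolar [tʃ] before a front vowel. /k/ is underlying.
The underlying form of 'name' is therefore /limamok/.

/limamok/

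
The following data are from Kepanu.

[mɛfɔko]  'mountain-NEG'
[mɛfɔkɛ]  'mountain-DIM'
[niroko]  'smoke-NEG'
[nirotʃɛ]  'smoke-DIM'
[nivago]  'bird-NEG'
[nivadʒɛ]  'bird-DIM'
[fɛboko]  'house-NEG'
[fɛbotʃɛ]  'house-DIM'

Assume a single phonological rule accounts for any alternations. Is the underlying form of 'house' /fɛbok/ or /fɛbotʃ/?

The root 'house' surfaces as [fɛboko] and [fɛbotʃɛ], with a stem-final [k] ~ [tʃ] alternation.
Compare 'mountain', with invariant [k] in [mɛfɔko] and [mɛfɔkɛ]: an analysis with underlying /k/ and a rule producing [tʃ] before the DIM suffix would wrongly predict alternation here too.
So /tʃ/ is underlying, and a rule of depalatalization — palato-alveolar /tʃ/ and /dʒ/ become [k] and [g] when no front vowel follows — gives [k].

/fɛbotʃ/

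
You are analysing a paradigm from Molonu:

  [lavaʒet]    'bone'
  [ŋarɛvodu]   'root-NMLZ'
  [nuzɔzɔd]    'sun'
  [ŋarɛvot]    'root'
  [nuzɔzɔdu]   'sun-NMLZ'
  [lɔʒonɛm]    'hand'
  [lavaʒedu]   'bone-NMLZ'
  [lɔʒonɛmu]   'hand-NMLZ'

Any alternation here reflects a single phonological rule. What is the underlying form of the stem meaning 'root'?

'root' shows [d] ~ [t] at the end of the stem ([ŋarɛvodu] vs [ŋarɛvot]).
The stem 'sun' ([nuzɔzɔdu], [nuzɔzɔd]) shows [d] unchanged in both environments, so [d] cannot be basic with [t] derived in isolation.
So /t/ is underlying, and a rule of intervocalic voicing — voiceless stops become voiced between vowels — gives [d].

/ŋarɛvot/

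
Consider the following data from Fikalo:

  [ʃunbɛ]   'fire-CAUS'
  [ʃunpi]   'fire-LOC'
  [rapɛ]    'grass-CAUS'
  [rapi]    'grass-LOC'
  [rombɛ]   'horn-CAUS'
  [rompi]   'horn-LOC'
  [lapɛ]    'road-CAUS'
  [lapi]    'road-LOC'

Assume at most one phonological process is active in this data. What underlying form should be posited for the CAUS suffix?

The CAUS morpheme has two allomorphs, [-bɛ] and [-pɛ].
By contrast the LOC suffix keeps its initial [p] throughout — that segment must be underlying.
So the underlying form is /-bɛ/, and voiced stops become voiceless after a vowel.

/-bɛ/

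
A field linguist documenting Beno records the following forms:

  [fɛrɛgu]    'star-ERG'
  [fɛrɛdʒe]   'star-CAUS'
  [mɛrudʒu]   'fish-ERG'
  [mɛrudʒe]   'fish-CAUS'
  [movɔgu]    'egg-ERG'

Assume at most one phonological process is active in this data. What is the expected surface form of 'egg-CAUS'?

[movɔdʒe]

In [fɛrɛgu] and [fɛrɛdʒe] the final segment of 'star' alternates: [g] ~ [dʒ].
But 'fish' keeps [dʒ] in both environments ([mɛrudʒu], [mɛrudʒe]), so there is no rule changing /dʒ/ to [g] before the ERG suffix.
So /g/ is underlying, and a rule of palatalization before a front vowel — /g/ becomes palato-alveolar [dʒ] before a front vowel — gives [dʒ].
From [movɔgu] the stem 'egg' is /movɔg/; before a front vowel this yields [movɔdʒe].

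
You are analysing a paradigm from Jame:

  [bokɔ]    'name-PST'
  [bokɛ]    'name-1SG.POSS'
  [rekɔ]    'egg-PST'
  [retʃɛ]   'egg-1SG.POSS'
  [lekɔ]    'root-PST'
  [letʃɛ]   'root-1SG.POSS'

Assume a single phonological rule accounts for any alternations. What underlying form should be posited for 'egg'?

/retʃ/

In [rekɔ] and [retʃɛ] the final segment of 'egg' alternates: [k] ~ [tʃ].
But 'name' keeps [k] in both environments ([bokɔ], [bokɛ]), so there is no rule changing /k/ to [tʃ] before the 1SG.POSS suffix.
Therefore /tʃ/ is basic and [k] is derived by depalatalization (palato-alveolar /tʃ/ becomes [k] when no front vowel follows).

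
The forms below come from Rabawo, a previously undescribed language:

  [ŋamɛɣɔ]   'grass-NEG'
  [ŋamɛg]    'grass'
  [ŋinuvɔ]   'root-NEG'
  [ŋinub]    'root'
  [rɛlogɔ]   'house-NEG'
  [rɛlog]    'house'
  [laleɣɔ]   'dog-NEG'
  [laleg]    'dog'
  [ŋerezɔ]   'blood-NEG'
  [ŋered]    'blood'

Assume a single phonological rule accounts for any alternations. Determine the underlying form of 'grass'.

In [ŋamɛɣɔ] and [ŋamɛg] the final segment of 'grass' alternates: [ɣ] ~ [g].
But 'house' keeps [g] in both environments ([rɛlogɔ], [rɛlog]), so there is no rule changing /g/ to [ɣ] before the NEG suffix.
So /ɣ/ is underlying, and a rule of word-final hardening — voiced fricatives become stops word-finally — gives [g].

/ŋamɛɣ/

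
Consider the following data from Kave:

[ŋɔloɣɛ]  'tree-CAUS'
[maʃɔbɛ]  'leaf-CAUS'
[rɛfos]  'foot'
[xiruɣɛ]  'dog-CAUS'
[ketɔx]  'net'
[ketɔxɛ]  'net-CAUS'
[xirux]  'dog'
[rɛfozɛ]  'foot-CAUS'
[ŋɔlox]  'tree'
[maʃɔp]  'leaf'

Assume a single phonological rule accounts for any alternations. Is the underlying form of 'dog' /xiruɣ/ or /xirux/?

In [xirux] and [xiruɣɛ] the final segment of 'dog' alternates: [x] ~ [ɣ].
But 'net' keeps [x] in both environments ([ketɔx], [ketɔxɛ]), so there is no rule changing /x/ to [ɣ] before the CAUS suffix.
Therefore /ɣ/ is basic and [x] is derived by word-final obstruent devoicing (voiced obstruents become voiceless word-finally).

/xiruɣ/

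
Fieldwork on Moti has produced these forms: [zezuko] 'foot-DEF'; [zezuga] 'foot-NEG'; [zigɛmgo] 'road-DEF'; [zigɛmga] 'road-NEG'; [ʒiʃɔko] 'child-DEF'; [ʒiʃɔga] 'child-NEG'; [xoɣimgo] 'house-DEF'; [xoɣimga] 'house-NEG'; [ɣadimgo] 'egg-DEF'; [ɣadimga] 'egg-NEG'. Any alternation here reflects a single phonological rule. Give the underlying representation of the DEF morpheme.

The DEF suffix surfaces as [-go] and [-ko], depending on the final segment of the stem.
By contrast the NEG suffix keeps its initial [g] throughout — that segment must be underlying.
So the underlying form is /-ko/, and voiceless stops become voiced after a nasal.

/-ko/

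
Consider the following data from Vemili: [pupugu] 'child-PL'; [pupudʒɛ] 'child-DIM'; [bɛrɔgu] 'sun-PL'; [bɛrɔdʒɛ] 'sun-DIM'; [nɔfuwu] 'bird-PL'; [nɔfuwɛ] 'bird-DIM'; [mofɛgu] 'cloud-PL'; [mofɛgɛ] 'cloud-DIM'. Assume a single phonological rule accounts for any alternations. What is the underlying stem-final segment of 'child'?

The root 'child' surfaces as [pupugu] and [pupudʒɛ], with a stem-final [g] ~ [dʒ] alternation.
If /g/ were underlying and a rule turned it into [dʒ] before the DIM suffix, 'cloud' would also alternate; but it has [g] in both [mofɛgu] and [mofɛgɛ].
The underlying segment must be /dʒ/; palato-alveolar /dʒ/ becomes [g] when no front vowel follows, yielding [g] there.

/dʒ/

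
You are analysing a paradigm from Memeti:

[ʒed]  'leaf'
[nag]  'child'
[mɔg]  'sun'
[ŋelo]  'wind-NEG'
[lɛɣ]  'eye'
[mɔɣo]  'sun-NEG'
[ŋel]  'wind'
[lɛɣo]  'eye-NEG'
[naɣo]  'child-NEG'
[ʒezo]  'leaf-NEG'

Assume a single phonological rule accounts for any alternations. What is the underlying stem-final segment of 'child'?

/g/

The root 'child' surfaces as [nag] and [naɣo], with a stem-final [g] ~ [ɣ] alternation.
If /ɣ/ were underlying and a rule turned it into [g] in isolation, 'eye' would also alternate; but it has [ɣ] in both [lɛɣ] and [lɛɣo].
Therefore /g/ is basic and [ɣ] is derived by intervocalic spirantization (voiced stops become fricatives between vowels).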